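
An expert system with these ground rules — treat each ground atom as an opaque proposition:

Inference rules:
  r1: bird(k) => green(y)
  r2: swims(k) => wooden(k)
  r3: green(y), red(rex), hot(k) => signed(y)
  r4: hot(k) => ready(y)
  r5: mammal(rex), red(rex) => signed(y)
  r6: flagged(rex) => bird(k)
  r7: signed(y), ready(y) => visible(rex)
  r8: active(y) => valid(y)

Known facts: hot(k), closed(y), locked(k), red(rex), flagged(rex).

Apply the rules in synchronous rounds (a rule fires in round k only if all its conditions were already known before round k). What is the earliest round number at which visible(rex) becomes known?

4

Round 1: r4 [hot(k) => ready(y)]; r6 [flagged(rex) => bird(k)]. Adds ready(y), bird(k).
Round 2: r1 [bird(k) => green(y)]. Adds green(y).
Round 3: r3 [green(y), red(rex), hot(k) => signed(y)]. Adds signed(y).
Round 4: r7 [signed(y), ready(y) => visible(rex)]. Adds visible(rex).
visible(rex) first appears in round 4.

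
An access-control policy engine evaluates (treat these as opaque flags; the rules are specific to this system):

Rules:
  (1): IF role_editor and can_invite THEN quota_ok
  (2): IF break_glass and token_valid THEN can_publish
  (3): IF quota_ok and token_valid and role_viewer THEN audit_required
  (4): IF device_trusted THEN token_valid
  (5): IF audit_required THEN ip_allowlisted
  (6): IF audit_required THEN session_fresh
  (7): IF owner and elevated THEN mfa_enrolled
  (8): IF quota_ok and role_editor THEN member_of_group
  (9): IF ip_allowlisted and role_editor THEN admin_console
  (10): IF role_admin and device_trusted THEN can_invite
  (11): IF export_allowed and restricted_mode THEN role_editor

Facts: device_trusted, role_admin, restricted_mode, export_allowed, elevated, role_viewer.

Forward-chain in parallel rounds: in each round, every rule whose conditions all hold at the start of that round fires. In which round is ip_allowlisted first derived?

Round 1 fires (4), (10), (11), giving token_valid, can_invite, role_editor.
Round 2 fires (1), giving quota_ok.
Round 3 fires (3), (8), giving audit_required, member_of_group.
Round 4 fires (5), (6), giving ip_allowlisted, session_fresh.
ip_allowlisted first appears in round 4.

4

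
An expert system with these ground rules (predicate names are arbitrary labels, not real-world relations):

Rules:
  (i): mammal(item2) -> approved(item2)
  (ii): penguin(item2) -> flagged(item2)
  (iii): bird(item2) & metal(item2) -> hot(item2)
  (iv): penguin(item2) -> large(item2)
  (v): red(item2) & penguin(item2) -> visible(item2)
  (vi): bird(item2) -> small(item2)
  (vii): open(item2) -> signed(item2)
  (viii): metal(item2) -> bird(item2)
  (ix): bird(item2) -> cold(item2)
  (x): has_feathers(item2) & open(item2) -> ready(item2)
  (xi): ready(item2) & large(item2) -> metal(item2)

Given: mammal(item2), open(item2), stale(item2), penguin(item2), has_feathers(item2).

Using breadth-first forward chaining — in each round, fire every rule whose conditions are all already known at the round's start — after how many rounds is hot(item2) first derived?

4

[1] (i) [mammal(item2) -> approved(item2)]; (ii) [penguin(item2) -> flagged(item2)]; (iv) [penguin(item2) -> large(item2)]; (vii) [open(item2) -> signed(item2)]; (x) [has_feathers(item2) & open(item2) -> ready(item2)]. ⇒ new: approved(item2), flagged(item2), large(item2), signed(item2), ready(item2).
[2] (xi) [ready(item2) & large(item2) -> metal(item2)]. ⇒ new: metal(item2).
[3] (viii) [metal(item2) -> bird(item2)]. ⇒ new: bird(item2).
[4] (iii) [bird(item2) & metal(item2) -> hot(item2)]; (vi) [bird(item2) -> small(item2)]; (ix) [bird(item2) -> cold(item2)]. ⇒ new: hot(item2), small(item2), cold(item2).
hot(item2) first appears in round 4.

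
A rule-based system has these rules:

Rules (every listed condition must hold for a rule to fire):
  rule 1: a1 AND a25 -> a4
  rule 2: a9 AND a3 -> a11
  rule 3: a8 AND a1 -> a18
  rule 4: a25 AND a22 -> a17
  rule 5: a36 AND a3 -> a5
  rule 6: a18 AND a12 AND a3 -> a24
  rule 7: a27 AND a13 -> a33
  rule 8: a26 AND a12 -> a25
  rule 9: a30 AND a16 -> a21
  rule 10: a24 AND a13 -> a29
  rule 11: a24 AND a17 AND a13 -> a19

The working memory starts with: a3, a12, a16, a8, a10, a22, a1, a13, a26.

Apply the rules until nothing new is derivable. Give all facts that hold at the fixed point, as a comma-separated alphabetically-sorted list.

Round 1 fires rule 3, rule 8, giving a18, a25.
Round 2 fires rule 1, rule 4, rule 6, giving a4, a17, a24.
Round 3 fires rule 10, rule 11, giving a29, a19.

a1, a10, a12, a13, a16, a17, a18, a19, a22, a24, a25, a26, a29, a3, a4, a8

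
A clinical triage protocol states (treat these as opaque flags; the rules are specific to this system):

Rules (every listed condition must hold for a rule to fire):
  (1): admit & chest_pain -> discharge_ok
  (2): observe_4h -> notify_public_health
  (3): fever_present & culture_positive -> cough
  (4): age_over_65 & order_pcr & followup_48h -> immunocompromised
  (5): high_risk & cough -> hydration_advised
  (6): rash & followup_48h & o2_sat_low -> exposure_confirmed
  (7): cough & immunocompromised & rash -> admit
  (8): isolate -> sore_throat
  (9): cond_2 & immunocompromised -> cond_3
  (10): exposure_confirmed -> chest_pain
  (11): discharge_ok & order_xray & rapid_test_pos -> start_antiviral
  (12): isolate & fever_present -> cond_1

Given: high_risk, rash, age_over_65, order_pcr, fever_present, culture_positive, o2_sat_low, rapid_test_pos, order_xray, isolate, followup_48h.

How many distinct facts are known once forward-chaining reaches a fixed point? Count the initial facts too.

Round 1: (3) [fever_present & culture_positive -> cough]; (4) [age_over_65 & order_pcr & followup_48h -> immunocompromised]; (6) [rash & followup_48h & o2_sat_low -> exposure_confirmed]; (8) [isolate -> sore_throat]; (12) [isolate & fever_present -> cond_1]. Adds cough, immunocompromised, exposure_confirmed, sore_throat, cond_1.
Round 2: (5) [high_risk & cough -> hydration_advised]; (7) [cough & immunocompromised & rash -> admit]; (10) [exposure_confirmed -> chest_pain]. Adds hydration_advised, admit, chest_pain.
Round 3: (1) [admit & chest_pain -> discharge_ok]. Adds discharge_ok.
Round 4: (11) [discharge_ok & order_xray & rapid_test_pos -> start_antiviral]. Adds start_antiviral.
Closure: {admit, age_over_65, chest_pain, cond_1, cough, culture_positive, discharge_ok, exposure_confirmed, fever_present, followup_48h, high_risk, hydration_advised, immunocompromised, isolate, o2_sat_low, order_pcr, order_xray, rapid_test_pos, rash, sore_throat, start_antiviral} — 21 facts.

21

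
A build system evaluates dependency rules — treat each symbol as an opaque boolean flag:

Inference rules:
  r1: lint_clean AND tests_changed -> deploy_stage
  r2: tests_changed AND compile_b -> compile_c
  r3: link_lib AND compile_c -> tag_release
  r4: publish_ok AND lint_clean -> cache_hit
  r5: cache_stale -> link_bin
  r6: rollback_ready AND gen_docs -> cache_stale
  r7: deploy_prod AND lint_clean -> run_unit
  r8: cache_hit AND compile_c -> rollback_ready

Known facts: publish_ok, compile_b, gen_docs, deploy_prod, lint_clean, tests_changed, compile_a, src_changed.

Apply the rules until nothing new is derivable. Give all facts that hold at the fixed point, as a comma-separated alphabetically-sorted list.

Round 1: r1 [lint_clean AND tests_changed -> deploy_stage]; r2 [tests_changed AND compile_b -> compile_c]; r4 [publish_ok AND lint_clean -> cache_hit]; r7 [deploy_prod AND lint_clean -> run_unit]. Adds deploy_stage, compile_c, cache_hit, run_unit.
Round 2: r8 [cache_hit AND compile_c -> rollback_ready]. Adds rollback_ready.
Round 3: r6 [rollback_ready AND gen_docs -> cache_stale]. Adds cache_stale.
Round 4: r5 [cache_stale -> link_bin]. Adds link_bin.

cache_hit, cache_stale, compile_a, compile_b, compile_c, deploy_prod, deploy_stage, gen_docs, link_bin, lint_clean, publish_ok, rollback_ready, run_unit, src_changed, tests_changed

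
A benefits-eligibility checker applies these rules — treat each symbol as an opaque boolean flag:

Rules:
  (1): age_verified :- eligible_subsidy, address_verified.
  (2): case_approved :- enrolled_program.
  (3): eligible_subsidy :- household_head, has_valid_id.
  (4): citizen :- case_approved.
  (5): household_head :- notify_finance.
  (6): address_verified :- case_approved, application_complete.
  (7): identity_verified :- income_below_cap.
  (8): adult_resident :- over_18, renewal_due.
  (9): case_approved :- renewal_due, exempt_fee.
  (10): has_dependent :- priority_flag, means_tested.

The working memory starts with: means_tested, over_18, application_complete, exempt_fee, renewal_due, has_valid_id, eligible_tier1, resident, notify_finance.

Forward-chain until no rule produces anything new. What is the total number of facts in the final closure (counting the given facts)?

[1] (5) [household_head :- notify_finance.]; (8) [adult_resident :- over_18, renewal_due.]; (9) [case_approved :- renewal_due, exempt_fee.]. ⇒ new: household_head, adult_resident, case_approved.
[2] (3) [eligible_subsidy :- household_head, has_valid_id.]; (4) [citizen :- case_approved.]; (6) [address_verified :- case_approved, application_complete.]. ⇒ new: eligible_subsidy, citizen, address_verified.
[3] (1) [age_verified :- eligible_subsidy, address_verified.]. ⇒ new: age_verified.
Closure: {address_verified, adult_resident, age_verified, application_complete, case_approved, citizen, eligible_subsidy, eligible_tier1, exempt_fee, has_valid_id, household_head, means_tested, notify_finance, over_18, renewal_due, resident} — 16 facts.

16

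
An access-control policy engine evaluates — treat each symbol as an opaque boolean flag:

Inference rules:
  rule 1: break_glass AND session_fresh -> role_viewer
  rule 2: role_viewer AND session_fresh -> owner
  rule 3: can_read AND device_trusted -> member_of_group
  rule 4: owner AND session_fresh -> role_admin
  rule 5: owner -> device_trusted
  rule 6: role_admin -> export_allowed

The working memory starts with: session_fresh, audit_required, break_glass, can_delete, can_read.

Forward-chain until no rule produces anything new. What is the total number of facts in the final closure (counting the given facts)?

11

Round 1 — rule 1, derive role_viewer.
Round 2 — rule 2, derive owner.
Round 3 — rule 4, rule 5, derive role_admin, device_trusted.
Round 4 — rule 3, rule 6, derive member_of_group, export_allowed.
Closure: {audit_required, break_glass, can_delete, can_read, device_trusted, export_allowed, member_of_group, owner, role_admin, role_viewer, session_fresh} — 11 facts.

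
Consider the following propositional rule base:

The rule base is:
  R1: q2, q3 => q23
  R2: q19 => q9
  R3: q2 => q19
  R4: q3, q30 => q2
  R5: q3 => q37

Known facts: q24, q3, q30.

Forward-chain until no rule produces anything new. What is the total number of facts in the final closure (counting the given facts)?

Round 1 — R4, R5, derive q2, q37.
Round 2 — R1, R3, derive q23, q19.
Round 3 — R2, derive q9.
Closure: {q19, q2, q23, q24, q3, q30, q37, q9} — 8 facts.

8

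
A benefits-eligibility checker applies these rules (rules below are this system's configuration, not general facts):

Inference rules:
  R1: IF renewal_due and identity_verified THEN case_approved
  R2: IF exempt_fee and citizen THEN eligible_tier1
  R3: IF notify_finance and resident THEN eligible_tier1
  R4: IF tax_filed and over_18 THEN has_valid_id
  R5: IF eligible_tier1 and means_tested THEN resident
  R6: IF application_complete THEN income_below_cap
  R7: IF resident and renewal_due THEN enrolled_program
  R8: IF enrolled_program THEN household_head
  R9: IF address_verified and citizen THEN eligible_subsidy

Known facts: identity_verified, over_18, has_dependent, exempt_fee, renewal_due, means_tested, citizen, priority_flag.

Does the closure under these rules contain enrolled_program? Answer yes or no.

[1] R1 [IF renewal_due and identity_verified THEN case_approved]; R2 [IF exempt_fee and citizen THEN eligible_tier1]. ⇒ new: case_approved, eligible_tier1.
[2] R5 [IF eligible_tier1 and means_tested THEN resident]. ⇒ new: resident.
[3] R7 [IF resident and renewal_due THEN enrolled_program]. ⇒ new: enrolled_program.
[4] R8 [IF enrolled_program THEN household_head]. ⇒ new: household_head.
enrolled_program appears in round 3, so it is derivable.

yes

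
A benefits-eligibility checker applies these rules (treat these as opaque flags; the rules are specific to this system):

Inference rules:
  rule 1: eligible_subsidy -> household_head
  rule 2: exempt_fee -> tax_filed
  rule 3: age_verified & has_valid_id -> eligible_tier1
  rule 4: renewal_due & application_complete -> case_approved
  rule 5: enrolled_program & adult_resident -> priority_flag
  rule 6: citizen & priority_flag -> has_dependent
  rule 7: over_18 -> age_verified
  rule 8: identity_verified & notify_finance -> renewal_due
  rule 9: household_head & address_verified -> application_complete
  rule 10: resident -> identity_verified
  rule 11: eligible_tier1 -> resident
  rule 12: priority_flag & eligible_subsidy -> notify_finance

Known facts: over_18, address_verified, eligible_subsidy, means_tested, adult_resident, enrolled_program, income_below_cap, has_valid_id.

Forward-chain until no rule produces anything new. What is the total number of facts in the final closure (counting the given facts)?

18

Round 1: rule 1 [eligible_subsidy -> household_head]; rule 5 [enrolled_program & adult_resident -> priority_flag]; rule 7 [over_18 -> age_verified]. Adds household_head, priority_flag, age_verified.
Round 2: rule 3 [age_verified & has_valid_id -> eligible_tier1]; rule 9 [household_head & address_verified -> application_complete]; rule 12 [priority_flag & eligible_subsidy -> notify_finance]. Adds eligible_tier1, application_complete, notify_finance.
Round 3: rule 11 [eligible_tier1 -> resident]. Adds resident.
Round 4: rule 10 [resident -> identity_verified]. Adds identity_verified.
Round 5: rule 8 [identity_verified & notify_finance -> renewal_due]. Adds renewal_due.
Round 6: rule 4 [renewal_due & application_complete -> case_approved]. Adds case_approved.
Closure: {address_verified, adult_resident, age_verified, application_complete, case_approved, eligible_subsidy, eligible_tier1, enrolled_program, has_valid_id, household_head, identity_verified, income_below_cap, means_tested, notify_finance, over_18, priority_flag, renewal_due, resident} — 18 facts.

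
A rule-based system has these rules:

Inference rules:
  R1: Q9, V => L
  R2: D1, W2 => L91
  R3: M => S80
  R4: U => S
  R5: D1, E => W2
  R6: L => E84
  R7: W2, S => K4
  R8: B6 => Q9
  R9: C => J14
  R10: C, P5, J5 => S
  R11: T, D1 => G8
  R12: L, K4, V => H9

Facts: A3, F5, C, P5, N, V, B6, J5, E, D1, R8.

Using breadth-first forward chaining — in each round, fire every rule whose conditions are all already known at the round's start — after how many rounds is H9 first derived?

3

Round 1 fires R5, R8, R9, R10, giving W2, Q9, J14, S.
Round 2 fires R1, R2, R7, giving L, L91, K4.
Round 3 fires R6, R12, giving E84, H9.
H9 first appears in round 3.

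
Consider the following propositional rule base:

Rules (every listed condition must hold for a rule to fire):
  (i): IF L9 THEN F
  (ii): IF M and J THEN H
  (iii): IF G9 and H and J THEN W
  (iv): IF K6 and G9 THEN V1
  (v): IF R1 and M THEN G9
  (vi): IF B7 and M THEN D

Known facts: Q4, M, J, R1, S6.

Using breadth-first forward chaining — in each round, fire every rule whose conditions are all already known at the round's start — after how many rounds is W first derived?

2

Round 1 fires (ii), (v), giving H, G9.
Round 2 fires (iii), giving W.
W first appears in round 2.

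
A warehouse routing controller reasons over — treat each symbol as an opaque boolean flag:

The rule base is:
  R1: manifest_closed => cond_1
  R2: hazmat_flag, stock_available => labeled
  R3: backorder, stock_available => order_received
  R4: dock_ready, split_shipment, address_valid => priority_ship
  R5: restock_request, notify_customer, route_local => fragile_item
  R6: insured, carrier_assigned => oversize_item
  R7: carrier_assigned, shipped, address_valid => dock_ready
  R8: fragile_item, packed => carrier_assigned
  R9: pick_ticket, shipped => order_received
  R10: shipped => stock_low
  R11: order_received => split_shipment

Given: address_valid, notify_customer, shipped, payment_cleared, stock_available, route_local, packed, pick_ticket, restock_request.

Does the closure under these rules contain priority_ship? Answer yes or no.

yes

Round 1: R5 [restock_request, notify_customer, route_local => fragile_item]; R9 [pick_ticket, shipped => order_received]; R10 [shipped => stock_low]. New: fragile_item, order_received, stock_low.
Round 2: R8 [fragile_item, packed => carrier_assigned]; R11 [order_received => split_shipment]. New: carrier_assigned, split_shipment.
Round 3: R7 [carrier_assigned, shipped, address_valid => dock_ready]. New: dock_ready.
Round 4: R4 [dock_ready, split_shipment, address_valid => priority_ship]. New: priority_ship.
priority_ship appears in round 4, so it is derivable.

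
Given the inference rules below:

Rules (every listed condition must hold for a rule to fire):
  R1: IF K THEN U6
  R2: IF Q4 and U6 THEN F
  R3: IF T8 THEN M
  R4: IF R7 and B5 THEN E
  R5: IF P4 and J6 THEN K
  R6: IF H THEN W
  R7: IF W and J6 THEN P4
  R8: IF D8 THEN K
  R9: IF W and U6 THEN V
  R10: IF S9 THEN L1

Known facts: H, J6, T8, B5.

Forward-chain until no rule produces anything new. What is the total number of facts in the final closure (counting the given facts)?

Round 1: R3 [IF T8 THEN M]; R6 [IF H THEN W]. Adds M, W.
Round 2: R7 [IF W and J6 THEN P4]. Adds P4.
Round 3: R5 [IF P4 and J6 THEN K]. Adds K.
Round 4: R1 [IF K THEN U6]. Adds U6.
Round 5: R9 [IF W and U6 THEN V]. Adds V.
Closure: {B5, H, J6, K, M, P4, T8, U6, V, W} — 10 facts.

10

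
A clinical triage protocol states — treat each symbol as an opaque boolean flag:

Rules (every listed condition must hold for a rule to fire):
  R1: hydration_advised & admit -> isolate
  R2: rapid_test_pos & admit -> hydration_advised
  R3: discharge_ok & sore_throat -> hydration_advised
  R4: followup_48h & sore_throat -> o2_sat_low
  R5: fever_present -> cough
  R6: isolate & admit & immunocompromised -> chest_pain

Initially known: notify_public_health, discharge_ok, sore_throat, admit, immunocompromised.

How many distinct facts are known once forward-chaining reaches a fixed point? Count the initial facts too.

8

Round 1: R3 [discharge_ok & sore_throat -> hydration_advised]. Adds hydration_advised.
Round 2: R1 [hydration_advised & admit -> isolate]. Adds isolate.
Round 3: R6 [isolate & admit & immunocompromised -> chest_pain]. Adds chest_pain.
Closure: {admit, chest_pain, discharge_ok, hydration_advised, immunocompromised, isolate, notify_public_health, sore_throat} — 8 facts.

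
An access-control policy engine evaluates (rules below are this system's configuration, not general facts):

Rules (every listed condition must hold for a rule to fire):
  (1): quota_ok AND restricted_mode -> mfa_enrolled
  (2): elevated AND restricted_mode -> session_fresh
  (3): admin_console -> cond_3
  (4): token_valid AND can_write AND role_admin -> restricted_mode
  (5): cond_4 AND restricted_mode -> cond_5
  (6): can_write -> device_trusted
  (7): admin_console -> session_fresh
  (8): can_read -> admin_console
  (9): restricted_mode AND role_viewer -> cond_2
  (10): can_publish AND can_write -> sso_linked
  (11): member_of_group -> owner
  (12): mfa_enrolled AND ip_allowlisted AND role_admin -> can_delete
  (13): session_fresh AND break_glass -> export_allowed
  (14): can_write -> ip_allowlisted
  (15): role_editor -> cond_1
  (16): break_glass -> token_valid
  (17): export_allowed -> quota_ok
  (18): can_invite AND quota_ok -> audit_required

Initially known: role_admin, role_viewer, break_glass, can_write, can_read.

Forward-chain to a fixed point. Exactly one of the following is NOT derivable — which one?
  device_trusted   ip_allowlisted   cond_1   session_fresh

cond_1

Round 1: (6) [can_write -> device_trusted]; (8) [can_read -> admin_console]; (14) [can_write -> ip_allowlisted]; (16) [break_glass -> token_valid]. New: device_trusted, admin_console, ip_allowlisted, token_valid.
Round 2: (3) [admin_console -> cond_3]; (4) [token_valid AND can_write AND role_admin -> restricted_mode]; (7) [admin_console -> session_fresh]. New: cond_3, restricted_mode, session_fresh.
Round 3: (9) [restricted_mode AND role_viewer -> cond_2]; (13) [session_fresh AND break_glass -> export_allowed]. New: cond_2, export_allowed.
Round 4: (17) [export_allowed -> quota_ok]. New: quota_ok.
Round 5: (1) [quota_ok AND restricted_mode -> mfa_enrolled]. New: mfa_enrolled.
Round 6: (12) [mfa_enrolled AND ip_allowlisted AND role_admin -> can_delete]. New: can_delete.
Derived: ip_allowlisted (round 1), device_trusted (round 1), session_fresh (round 2). cond_1 never appears in any round.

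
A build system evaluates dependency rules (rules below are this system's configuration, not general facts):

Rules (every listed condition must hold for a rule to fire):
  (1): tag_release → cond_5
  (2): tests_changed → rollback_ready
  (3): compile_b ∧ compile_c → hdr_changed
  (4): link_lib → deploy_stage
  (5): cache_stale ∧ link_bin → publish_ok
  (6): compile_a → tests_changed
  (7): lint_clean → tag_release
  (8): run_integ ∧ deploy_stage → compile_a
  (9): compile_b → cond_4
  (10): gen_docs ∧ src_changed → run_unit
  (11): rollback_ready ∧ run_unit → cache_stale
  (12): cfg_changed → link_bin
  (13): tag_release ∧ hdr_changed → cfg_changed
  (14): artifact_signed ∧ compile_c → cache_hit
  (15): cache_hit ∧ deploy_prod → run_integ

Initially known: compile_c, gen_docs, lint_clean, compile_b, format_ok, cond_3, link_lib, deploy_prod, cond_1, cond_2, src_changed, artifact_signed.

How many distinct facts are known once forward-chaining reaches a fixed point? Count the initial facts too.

27

Round 1: (3) [compile_b ∧ compile_c → hdr_changed]; (4) [link_lib → deploy_stage]; (7) [lint_clean → tag_release]; (9) [compile_b → cond_4]; (10) [gen_docs ∧ src_changed → run_unit]; (14) [artifact_signed ∧ compile_c → cache_hit]. New: hdr_changed, deploy_stage, tag_release, cond_4, run_unit, cache_hit.
Round 2: (1) [tag_release → cond_5]; (13) [tag_release ∧ hdr_changed → cfg_changed]; (15) [cache_hit ∧ deploy_prod → run_integ]. New: cond_5, cfg_changed, run_integ.
Round 3: (8) [run_integ ∧ deploy_stage → compile_a]; (12) [cfg_changed → link_bin]. New: compile_a, link_bin.
Round 4: (6) [compile_a → tests_changed]. New: tests_changed.
Round 5: (2) [tests_changed → rollback_ready]. New: rollback_ready.
Round 6: (11) [rollback_ready ∧ run_unit → cache_stale]. New: cache_stale.
Round 7: (5) [cache_stale ∧ link_bin → publish_ok]. New: publish_ok.
Closure: {artifact_signed, cache_hit, cache_stale, cfg_changed, compile_a, compile_b, compile_c, cond_1, cond_2, cond_3, cond_4, cond_5, deploy_prod, deploy_stage, format_ok, gen_docs, hdr_changed, link_bin, link_lib, lint_clean, publish_ok, rollback_ready, run_integ, run_unit, src_changed, tag_release, tests_changed} — 27 facts.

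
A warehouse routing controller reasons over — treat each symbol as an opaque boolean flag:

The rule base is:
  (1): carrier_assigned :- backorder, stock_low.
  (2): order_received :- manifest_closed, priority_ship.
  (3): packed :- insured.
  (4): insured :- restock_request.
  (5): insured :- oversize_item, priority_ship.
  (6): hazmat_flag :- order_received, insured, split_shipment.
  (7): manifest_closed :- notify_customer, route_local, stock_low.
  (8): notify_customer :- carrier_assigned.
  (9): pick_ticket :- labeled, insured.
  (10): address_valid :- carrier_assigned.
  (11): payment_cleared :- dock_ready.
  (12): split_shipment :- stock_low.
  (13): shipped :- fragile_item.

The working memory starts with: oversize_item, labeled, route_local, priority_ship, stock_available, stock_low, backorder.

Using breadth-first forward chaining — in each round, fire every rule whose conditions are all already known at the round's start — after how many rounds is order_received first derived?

4

Round 1 fires (1), (5), (12), giving carrier_assigned, insured, split_shipment.
Round 2 fires (3), (8), (9), (10), giving packed, notify_customer, pick_ticket, address_valid.
Round 3 fires (7), giving manifest_closed.
Round 4 fires (2), giving order_received.
order_received first appears in round 4.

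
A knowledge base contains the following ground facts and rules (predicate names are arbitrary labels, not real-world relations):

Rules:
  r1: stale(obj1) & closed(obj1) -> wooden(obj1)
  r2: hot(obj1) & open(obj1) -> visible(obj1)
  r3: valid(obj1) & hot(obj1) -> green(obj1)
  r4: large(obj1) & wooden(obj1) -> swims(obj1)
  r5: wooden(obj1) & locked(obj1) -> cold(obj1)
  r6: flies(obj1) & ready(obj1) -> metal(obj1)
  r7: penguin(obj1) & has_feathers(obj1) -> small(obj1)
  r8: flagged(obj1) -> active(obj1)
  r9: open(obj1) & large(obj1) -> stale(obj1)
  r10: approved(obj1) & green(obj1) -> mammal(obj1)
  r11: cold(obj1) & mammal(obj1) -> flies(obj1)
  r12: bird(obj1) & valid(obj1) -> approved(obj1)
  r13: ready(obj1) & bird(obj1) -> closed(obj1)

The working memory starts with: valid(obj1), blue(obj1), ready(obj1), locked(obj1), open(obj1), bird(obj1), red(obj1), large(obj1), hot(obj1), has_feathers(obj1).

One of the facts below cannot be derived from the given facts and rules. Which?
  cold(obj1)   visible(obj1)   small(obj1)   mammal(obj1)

Round 1: r2 [hot(obj1) & open(obj1) -> visible(obj1)]; r3 [valid(obj1) & hot(obj1) -> green(obj1)]; r9 [open(obj1) & large(obj1) -> stale(obj1)]; r12 [bird(obj1) & valid(obj1) -> approved(obj1)]; r13 [ready(obj1) & bird(obj1) -> closed(obj1)]. Adds visible(obj1), green(obj1), stale(obj1), approved(obj1), closed(obj1).
Round 2: r1 [stale(obj1) & closed(obj1) -> wooden(obj1)]; r10 [approved(obj1) & green(obj1) -> mammal(obj1)]. Adds wooden(obj1), mammal(obj1).
Round 3: r4 [large(obj1) & wooden(obj1) -> swims(obj1)]; r5 [wooden(obj1) & locked(obj1) -> cold(obj1)]. Adds swims(obj1), cold(obj1).
Round 4: r11 [cold(obj1) & mammal(obj1) -> flies(obj1)]. Adds flies(obj1).
Round 5: r6 [flies(obj1) & ready(obj1) -> metal(obj1)]. Adds metal(obj1).
Derived: visible(obj1) (round 1), mammal(obj1) (round 2), cold(obj1) (round 3). small(obj1) never appears in any round.

small(obj1)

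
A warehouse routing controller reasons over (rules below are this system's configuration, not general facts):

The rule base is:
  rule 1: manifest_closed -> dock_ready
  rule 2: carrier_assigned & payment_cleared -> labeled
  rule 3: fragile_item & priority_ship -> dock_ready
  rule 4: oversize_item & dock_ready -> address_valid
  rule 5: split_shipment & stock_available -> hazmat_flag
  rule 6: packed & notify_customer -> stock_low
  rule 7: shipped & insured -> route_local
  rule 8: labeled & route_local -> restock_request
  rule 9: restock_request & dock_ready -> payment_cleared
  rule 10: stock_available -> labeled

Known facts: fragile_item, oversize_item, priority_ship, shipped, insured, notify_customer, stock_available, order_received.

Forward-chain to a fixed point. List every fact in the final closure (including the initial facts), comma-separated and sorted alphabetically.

Round 1 — rule 3, rule 7, rule 10, derive dock_ready, route_local, labeled.
Round 2 — rule 4, rule 8, derive address_valid, restock_request.
Round 3 — rule 9, derive payment_cleared.

address_valid, dock_ready, fragile_item, insured, labeled, notify_customer, order_received, oversize_item, payment_cleared, priority_ship, restock_request, route_local, shipped, stock_available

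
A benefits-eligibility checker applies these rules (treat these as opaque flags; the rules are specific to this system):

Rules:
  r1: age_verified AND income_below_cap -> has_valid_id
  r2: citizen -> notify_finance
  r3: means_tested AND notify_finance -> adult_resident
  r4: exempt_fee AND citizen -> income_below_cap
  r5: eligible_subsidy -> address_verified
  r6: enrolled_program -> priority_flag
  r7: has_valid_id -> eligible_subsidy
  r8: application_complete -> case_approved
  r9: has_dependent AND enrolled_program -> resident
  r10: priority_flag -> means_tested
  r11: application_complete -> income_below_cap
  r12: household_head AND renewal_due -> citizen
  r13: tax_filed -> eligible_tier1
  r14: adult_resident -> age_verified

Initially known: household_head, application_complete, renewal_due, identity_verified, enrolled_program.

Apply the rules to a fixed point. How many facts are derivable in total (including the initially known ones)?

16

Round 1 — r6, r8, r11, r12, derive priority_flag, case_approved, income_below_cap, citizen.
Round 2 — r2, r10, derive notify_finance, means_tested.
Round 3 — r3, derive adult_resident.
Round 4 — r14, derive age_verified.
Round 5 — r1, derive has_valid_id.
Round 6 — r7, derive eligible_subsidy.
Round 7 — r5, derive address_verified.
Closure: {address_verified, adult_resident, age_verified, application_complete, case_approved, citizen, eligible_subsidy, enrolled_program, has_valid_id, household_head, identity_verified, income_below_cap, means_tested, notify_finance, priority_flag, renewal_due} — 16 facts.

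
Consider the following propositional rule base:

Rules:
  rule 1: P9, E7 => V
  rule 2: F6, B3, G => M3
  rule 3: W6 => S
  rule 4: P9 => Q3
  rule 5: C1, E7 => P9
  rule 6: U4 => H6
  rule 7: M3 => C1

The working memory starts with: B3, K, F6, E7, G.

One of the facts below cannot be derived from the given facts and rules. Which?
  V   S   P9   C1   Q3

S

Round 1: rule 2 [F6, B3, G => M3]. New: M3.
Round 2: rule 7 [M3 => C1]. New: C1.
Round 3: rule 5 [C1, E7 => P9]. New: P9.
Round 4: rule 1 [P9, E7 => V]; rule 4 [P9 => Q3]. New: V, Q3.
Derived: C1 (round 2), V (round 4), P9 (round 3), Q3 (round 4). S never appears in any round.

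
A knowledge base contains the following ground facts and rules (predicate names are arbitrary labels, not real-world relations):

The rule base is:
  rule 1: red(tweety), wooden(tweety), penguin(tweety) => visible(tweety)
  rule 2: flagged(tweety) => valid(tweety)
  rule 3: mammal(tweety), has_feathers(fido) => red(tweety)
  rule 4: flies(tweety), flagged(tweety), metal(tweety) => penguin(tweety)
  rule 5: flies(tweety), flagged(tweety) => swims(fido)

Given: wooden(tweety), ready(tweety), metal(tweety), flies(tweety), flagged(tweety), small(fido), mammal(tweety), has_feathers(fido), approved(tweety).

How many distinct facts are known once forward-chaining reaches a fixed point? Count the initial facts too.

14

Round 1: rule 2 [flagged(tweety) => valid(tweety)]; rule 3 [mammal(tweety), has_feathers(fido) => red(tweety)]; rule 4 [flies(tweety), flagged(tweety), metal(tweety) => penguin(tweety)]; rule 5 [flies(tweety), flagged(tweety) => swims(fido)]. Adds valid(tweety), red(tweety), penguin(tweety), swims(fido).
Round 2: rule 1 [red(tweety), wooden(tweety), penguin(tweety) => visible(tweety)]. Adds visible(tweety).
Closure: {approved(tweety), flagged(tweety), flies(tweety), has_feathers(fido), mammal(tweety), metal(tweety), penguin(tweety), ready(tweety), red(tweety), small(fido), swims(fido), valid(tweety), visible(tweety), wooden(tweety)} — 14 facts.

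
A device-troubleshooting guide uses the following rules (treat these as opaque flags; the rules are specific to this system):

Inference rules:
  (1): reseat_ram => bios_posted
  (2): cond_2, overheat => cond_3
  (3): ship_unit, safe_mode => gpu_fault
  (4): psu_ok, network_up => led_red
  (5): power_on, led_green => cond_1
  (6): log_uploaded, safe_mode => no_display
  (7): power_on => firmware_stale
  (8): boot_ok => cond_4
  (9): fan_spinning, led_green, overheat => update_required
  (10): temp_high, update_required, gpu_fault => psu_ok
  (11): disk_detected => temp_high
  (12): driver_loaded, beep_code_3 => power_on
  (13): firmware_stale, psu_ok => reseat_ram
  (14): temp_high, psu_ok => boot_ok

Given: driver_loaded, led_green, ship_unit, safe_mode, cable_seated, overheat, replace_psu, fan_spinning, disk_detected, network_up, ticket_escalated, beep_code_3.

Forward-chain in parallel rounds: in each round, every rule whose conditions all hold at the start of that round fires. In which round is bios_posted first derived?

4

Round 1 fires (3), (9), (11), (12), giving gpu_fault, update_required, temp_high, power_on.
Round 2 fires (5), (7), (10), giving cond_1, firmware_stale, psu_ok.
Round 3 fires (4), (13), (14), giving led_red, reseat_ram, boot_ok.
Round 4 fires (1), (8), giving bios_posted, cond_4.
bios_posted first appears in round 4.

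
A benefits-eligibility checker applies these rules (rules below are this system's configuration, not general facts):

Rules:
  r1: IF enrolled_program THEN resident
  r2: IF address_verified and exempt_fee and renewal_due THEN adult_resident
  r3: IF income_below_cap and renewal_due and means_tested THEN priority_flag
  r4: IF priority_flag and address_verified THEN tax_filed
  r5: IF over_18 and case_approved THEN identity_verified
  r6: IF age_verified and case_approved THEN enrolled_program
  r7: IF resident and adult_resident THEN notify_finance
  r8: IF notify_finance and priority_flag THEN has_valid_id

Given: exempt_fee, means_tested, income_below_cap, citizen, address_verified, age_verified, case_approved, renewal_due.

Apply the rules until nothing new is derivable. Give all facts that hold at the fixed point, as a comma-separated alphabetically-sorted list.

Round 1: r2 [IF address_verified and exempt_fee and renewal_due THEN adult_resident]; r3 [IF income_below_cap and renewal_due and means_tested THEN priority_flag]; r6 [IF age_verified and case_approved THEN enrolled_program]. Adds adult_resident, priority_flag, enrolled_program.
Round 2: r1 [IF enrolled_program THEN resident]; r4 [IF priority_flag and address_verified THEN tax_filed]. Adds resident, tax_filed.
Round 3: r7 [IF resident and adult_resident THEN notify_finance]. Adds notify_finance.
Round 4: r8 [IF notify_finance and priority_flag THEN has_valid_id]. Adds has_valid_id.

address_verified, adult_resident, age_verified, case_approved, citizen, enrolled_program, exempt_fee, has_valid_id, income_below_cap, means_tested, notify_finance, priority_flag, renewal_due, resident, tax_filed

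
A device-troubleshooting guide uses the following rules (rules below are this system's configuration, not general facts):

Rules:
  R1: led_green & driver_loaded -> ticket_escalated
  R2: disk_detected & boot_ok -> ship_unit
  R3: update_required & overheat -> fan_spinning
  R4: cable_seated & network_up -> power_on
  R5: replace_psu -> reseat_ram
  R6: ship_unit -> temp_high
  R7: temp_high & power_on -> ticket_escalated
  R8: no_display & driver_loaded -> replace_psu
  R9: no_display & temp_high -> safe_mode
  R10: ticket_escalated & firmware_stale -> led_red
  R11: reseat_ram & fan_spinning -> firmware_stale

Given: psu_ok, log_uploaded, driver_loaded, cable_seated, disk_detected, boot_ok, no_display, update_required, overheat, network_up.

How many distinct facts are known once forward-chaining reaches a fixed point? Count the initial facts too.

Round 1 — R2, R3, R4, R8, derive ship_unit, fan_spinning, power_on, replace_psu.
Round 2 — R5, R6, derive reseat_ram, temp_high.
Round 3 — R7, R9, R11, derive ticket_escalated, safe_mode, firmware_stale.
Round 4 — R10, derive led_red.
Closure: {boot_ok, cable_seated, disk_detected, driver_loaded, fan_spinning, firmware_stale, led_red, log_uploaded, network_up, no_display, overheat, power_on, psu_ok, replace_psu, reseat_ram, safe_mode, ship_unit, temp_high, ticket_escalated, update_required} — 20 facts.

20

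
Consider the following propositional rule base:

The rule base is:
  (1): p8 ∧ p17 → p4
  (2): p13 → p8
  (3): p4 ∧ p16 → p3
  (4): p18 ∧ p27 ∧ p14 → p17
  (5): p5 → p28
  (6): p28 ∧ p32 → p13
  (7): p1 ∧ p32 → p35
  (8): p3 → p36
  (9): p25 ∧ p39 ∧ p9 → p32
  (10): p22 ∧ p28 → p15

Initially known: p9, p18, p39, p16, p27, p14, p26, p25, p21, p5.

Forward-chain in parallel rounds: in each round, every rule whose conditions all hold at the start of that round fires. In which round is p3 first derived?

Round 1: (4) [p18 ∧ p27 ∧ p14 → p17]; (5) [p5 → p28]; (9) [p25 ∧ p39 ∧ p9 → p32]. Adds p17, p28, p32.
Round 2: (6) [p28 ∧ p32 → p13]. Adds p13.
Round 3: (2) [p13 → p8]. Adds p8.
Round 4: (1) [p8 ∧ p17 → p4]. Adds p4.
Round 5: (3) [p4 ∧ p16 → p3]. Adds p3.
p3 first appears in round 5.

5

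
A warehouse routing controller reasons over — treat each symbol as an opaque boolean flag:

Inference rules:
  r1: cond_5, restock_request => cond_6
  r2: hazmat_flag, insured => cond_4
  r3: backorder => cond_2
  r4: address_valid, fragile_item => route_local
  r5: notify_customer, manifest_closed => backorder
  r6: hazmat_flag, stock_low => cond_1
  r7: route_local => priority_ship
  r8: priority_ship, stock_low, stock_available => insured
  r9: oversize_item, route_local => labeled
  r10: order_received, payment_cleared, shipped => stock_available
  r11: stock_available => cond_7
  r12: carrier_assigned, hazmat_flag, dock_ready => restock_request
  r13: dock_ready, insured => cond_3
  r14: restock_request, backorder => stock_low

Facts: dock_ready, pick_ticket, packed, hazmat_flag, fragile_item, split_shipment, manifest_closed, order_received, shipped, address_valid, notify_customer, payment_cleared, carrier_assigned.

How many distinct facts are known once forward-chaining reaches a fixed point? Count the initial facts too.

25

Round 1 fires r4, r5, r10, r12, giving route_local, backorder, stock_available, restock_request.
Round 2 fires r3, r7, r11, r14, giving cond_2, priority_ship, cond_7, stock_low.
Round 3 fires r6, r8, giving cond_1, insured.
Round 4 fires r2, r13, giving cond_4, cond_3.
Closure: {address_valid, backorder, carrier_assigned, cond_1, cond_2, cond_3, cond_4, cond_7, dock_ready, fragile_item, hazmat_flag, insured, manifest_closed, notify_customer, order_received, packed, payment_cleared, pick_ticket, priority_ship, restock_request, route_local, shipped, split_shipment, stock_available, stock_low} — 25 facts.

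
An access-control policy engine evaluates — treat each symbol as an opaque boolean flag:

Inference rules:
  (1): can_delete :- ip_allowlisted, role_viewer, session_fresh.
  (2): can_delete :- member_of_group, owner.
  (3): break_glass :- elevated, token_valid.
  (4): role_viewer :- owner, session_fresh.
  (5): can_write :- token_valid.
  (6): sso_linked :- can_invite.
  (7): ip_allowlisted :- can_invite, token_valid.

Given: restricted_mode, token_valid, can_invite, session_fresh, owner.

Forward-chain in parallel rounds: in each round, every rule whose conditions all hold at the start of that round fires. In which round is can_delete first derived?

Round 1 fires (4), (5), (6), (7), giving role_viewer, can_write, sso_linked, ip_allowlisted.
Round 2 fires (1), giving can_delete.
can_delete first appears in round 2.

2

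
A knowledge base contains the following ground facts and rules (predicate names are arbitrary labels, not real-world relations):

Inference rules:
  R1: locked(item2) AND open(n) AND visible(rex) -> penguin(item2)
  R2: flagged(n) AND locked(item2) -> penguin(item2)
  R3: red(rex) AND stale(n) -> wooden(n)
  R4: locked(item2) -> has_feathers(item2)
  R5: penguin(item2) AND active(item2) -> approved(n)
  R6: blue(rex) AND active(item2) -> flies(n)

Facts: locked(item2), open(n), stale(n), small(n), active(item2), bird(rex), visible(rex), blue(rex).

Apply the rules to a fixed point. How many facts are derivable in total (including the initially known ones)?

12

Round 1 — R1, R4, R6, derive penguin(item2), has_feathers(item2), flies(n).
Round 2 — R5, derive approved(n).
Closure: {active(item2), approved(n), bird(rex), blue(rex), flies(n), has_feathers(item2), locked(item2), open(n), penguin(item2), small(n), stale(n), visible(rex)} — 12 facts.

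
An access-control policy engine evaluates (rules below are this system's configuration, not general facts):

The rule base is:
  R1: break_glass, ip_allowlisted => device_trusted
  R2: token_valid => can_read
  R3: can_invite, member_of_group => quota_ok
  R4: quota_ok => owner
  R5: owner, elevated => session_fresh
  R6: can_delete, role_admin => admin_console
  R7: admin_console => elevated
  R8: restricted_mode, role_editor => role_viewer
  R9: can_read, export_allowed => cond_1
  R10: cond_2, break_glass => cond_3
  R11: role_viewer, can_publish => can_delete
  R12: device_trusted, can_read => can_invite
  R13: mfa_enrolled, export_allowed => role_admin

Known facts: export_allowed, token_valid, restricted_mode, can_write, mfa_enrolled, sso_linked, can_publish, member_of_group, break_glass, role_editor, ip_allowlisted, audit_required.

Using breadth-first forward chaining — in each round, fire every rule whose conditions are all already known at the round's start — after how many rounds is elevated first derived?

[1] R1 [break_glass, ip_allowlisted => device_trusted]; R2 [token_valid => can_read]; R8 [restricted_mode, role_editor => role_viewer]; R13 [mfa_enrolled, export_allowed => role_admin]. ⇒ new: device_trusted, can_read, role_viewer, role_admin.
[2] R9 [can_read, export_allowed => cond_1]; R11 [role_viewer, can_publish => can_delete]; R12 [device_trusted, can_read => can_invite]. ⇒ new: cond_1, can_delete, can_invite.
[3] R3 [can_invite, member_of_group => quota_ok]; R6 [can_delete, role_admin => admin_console]. ⇒ new: quota_ok, admin_console.
[4] R4 [quota_ok => owner]; R7 [admin_console => elevated]. ⇒ new: owner, elevated.
elevated first appears in round 4.

4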